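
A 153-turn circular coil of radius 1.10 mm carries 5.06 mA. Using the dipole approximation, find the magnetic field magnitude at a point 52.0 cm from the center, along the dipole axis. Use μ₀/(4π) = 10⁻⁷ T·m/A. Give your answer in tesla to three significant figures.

B ≈ 4.19×10⁻¹² T

m = NIA = NIπa² = 153·(0.00506)·π·(0.00110)² = 2.943×10⁻⁶ A·m².
On axis B = (μ₀/4π)·2m/r³.
B = 2·(10⁻⁷)·(2.943×10⁻⁶) / (0.520)³ = 4.186×10⁻¹² T.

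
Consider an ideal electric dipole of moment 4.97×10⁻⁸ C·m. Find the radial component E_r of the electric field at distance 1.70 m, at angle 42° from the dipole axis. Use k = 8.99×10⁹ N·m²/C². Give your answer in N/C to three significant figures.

E_r ≈ 135 N/C

For a dipole, E_r = (2kp cosθ)/r³.
kp/r³ = (8.99×10⁹)(4.97×10⁻⁸)/(1.70)³ = 90.94 N/C.
E_r = 2·90.94·cos42° = 135.2 N/C.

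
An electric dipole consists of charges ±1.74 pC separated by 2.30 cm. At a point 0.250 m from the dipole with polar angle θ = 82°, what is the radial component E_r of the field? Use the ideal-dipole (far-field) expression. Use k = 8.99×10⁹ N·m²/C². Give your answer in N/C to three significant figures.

Dipole moment p = qd = (1.74×10⁻¹² C)(0.0230 m) = 4.002×10⁻¹⁴ C·m.
For a dipole, E_r = (2kp cosθ)/r³.
kp/r³ = (8.99×10⁹)(4.002×10⁻¹⁴)/(0.250)³ = 0.02303 N/C.
E_r = 2·0.02303·cos82° = 0.006409 N/C.

E_r ≈ 0.00641 N/C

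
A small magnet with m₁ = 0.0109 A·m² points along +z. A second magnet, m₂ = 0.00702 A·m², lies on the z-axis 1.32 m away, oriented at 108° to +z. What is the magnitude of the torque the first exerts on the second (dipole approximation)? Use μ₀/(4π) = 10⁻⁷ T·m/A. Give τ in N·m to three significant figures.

τ ≈ 6.33×10⁻¹² N·m

Dipole B is on the axis of dipole A, so B₁ there is axial: B₁ = (μ₀/4π)·2m₁/r³ along +z.
B₁ = 2(10⁻⁷)(0.0109)/(1.32)³ = 9.478×10⁻¹⁰ T.
τ = m₂ B₁ sinθ.
τ = (0.00702)(9.478×10⁻¹⁰)·sin108° = 6.328×10⁻¹² N·m.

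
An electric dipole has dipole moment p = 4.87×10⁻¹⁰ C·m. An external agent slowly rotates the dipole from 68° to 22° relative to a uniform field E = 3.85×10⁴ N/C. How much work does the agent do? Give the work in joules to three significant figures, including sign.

W_ext = ΔU = U(θ₂) − U(θ₁) = −pE cosθ₂ − (−pE cosθ₁) = pE(cosθ₁ − cosθ₂).
W = (4.87×10⁻¹⁰)(3.85×10⁴)·(cos68° − cos22°) = (1.875×10⁻⁵)·(-0.5526) = -1.036×10⁻⁵ J.

W ≈ -1.04×10⁻⁵ J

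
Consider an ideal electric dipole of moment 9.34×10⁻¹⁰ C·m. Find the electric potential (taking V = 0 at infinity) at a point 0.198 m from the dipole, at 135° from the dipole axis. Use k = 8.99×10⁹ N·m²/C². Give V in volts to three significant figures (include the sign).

V ≈ -151 V

The dipole potential is V = kp cosθ / r².
V = (8.99×10⁹)(9.34×10⁻¹⁰)·cos135° / (0.198)² = -151.4 V.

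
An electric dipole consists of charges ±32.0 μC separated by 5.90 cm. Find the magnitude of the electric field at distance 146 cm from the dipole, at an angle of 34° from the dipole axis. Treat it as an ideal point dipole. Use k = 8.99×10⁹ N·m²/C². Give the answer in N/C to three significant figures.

Dipole moment p = qd = (3.20×10⁻⁵ C)(0.0590 m) = 1.888×10⁻⁶ C·m.
At angle θ the dipole field magnitude is E = (kp/r³)·√(1 + 3cos²θ).
kp/r³ = (8.99×10⁹)(1.888×10⁻⁶) / (1.46)³ = 5454 N/C.
√(1 + 3cos²34°) = √(1 + 3·0.6873) = √3.0619 ≈ 1.7498.
E ≈ 5454 × 1.750 = 9543 N/C.

E ≈ 9540 N/C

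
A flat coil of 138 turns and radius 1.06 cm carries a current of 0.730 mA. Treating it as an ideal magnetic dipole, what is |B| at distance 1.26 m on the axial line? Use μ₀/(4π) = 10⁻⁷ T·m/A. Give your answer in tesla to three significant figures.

B ≈ 3.56×10⁻¹² T

m = NIA = NIπa² = 138·(7.30×10⁻⁴)·π·(0.0106)² = 3.556×10⁻⁵ A·m².
On axis B = (μ₀/4π)·2m/r³.
B = 2·(10⁻⁷)·(3.556×10⁻⁵) / (1.26)³ = 3.555×10⁻¹² T.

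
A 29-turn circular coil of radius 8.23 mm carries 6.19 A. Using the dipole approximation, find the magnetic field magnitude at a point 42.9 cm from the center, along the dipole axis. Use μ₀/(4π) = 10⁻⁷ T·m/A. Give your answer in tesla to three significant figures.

B ≈ 9.68×10⁻⁸ T

m = NIA = NIπa² = 29·(6.19)·π·(0.00823)² = 0.0382 A·m².
On axis B = (μ₀/4π)·2m/r³.
B = 2·(10⁻⁷)·(0.0382) / (0.429)³ = 9.677×10⁻⁸ T.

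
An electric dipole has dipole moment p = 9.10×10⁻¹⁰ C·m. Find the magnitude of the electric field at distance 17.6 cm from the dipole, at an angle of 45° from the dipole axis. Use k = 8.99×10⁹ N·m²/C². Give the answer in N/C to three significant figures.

E ≈ 2370 N/C

At angle θ the dipole field magnitude is E = (kp/r³)·√(1 + 3cos²θ).
kp/r³ = (8.99×10⁹)(9.10×10⁻¹⁰) / (0.176)³ = 1501 N/C.
√(1 + 3cos²45°) = √(1 + 3·0.5000) = √2.5000 ≈ 1.5811.
E ≈ 1501 × 1.581 = 2373 N/C.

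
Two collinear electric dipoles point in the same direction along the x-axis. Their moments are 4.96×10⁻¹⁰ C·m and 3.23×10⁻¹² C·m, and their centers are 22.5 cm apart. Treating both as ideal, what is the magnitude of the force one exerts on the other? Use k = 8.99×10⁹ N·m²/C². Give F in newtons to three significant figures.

F ≈ 3.37×10⁻⁸ N

On-axis field of dipole 1 at distance r: E = 2kp₁/r³. Force on dipole 2 is F = p₂·dE/dr (gradient along axis).
dE/dr = −6kp₁/r⁴, so |F| = 6kp₁p₂/r⁴ (attractive for aligned moments).
F = 6(8.99×10⁹)(4.96×10⁻¹⁰)(3.23×10⁻¹²)/(0.225)⁴ = 3.372×10⁻⁸ N.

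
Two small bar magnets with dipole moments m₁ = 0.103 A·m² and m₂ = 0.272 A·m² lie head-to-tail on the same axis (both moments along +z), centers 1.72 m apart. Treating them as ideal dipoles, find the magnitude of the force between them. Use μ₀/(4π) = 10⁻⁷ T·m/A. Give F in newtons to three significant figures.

On-axis B of dipole 1: B = (μ₀/4π)·2m₁/r³. Force on dipole 2: F = m₂·dB/dr.
dB/dr = −(μ₀/4π)·6m₁/r⁴, so |F| = (μ₀/4π)·6m₁m₂/r⁴.
F = 6(10⁻⁷)(0.103)(0.272)/(1.72)⁴ = 1.921×10⁻⁹ N.

F ≈ 1.92×10⁻⁹ N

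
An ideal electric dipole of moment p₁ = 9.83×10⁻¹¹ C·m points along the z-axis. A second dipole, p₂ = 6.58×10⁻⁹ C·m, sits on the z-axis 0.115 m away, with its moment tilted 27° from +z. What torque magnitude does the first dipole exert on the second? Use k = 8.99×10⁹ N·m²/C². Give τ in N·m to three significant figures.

τ ≈ 3.47×10⁻⁶ N·m

The second dipole sits on the axis of the first, so the field there is axial: E₁ = 2kp₁/r³ along +z.
E₁ = 2(8.99×10⁹)(9.83×10⁻¹¹)/(0.115)³ = 1162 N/C.
Torque on the second dipole: τ = p₂ E₁ sinθ.
τ = (6.58×10⁻⁹)(1162)·sin27° = 3.472×10⁻⁶ N·m.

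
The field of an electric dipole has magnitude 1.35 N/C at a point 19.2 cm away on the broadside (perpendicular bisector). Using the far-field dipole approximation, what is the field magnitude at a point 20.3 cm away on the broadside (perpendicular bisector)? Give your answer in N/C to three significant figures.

Dipole fields scale as 1/r³ in the far field; the geometry is the same at both points.
E₂ = E₁ · (r₁/r₂)³ = 1.35 · (19.2/20.3)³.
(r₁/r₂)³ = (0.9458)³ = 0.8461.
E₂ ≈ 1.142 N/C.

E ≈ 1.14 N/C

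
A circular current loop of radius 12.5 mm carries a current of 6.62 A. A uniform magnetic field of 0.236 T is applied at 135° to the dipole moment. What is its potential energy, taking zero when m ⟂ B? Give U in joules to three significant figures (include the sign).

U ≈ 5.42×10⁻⁴ J

Magnetic moment m = IA = Iπa² = (6.62)·π·(0.0125)² = 0.00325 A·m².
U = −m·B = −mB cosθ.
U = −(0.00325)(0.236)·cos135° = 5.424×10⁻⁴ J.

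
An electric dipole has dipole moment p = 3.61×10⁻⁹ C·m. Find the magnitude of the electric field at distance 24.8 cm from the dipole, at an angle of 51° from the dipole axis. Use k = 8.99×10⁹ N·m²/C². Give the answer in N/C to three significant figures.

At angle θ the dipole field magnitude is E = (kp/r³)·√(1 + 3cos²θ).
kp/r³ = (8.99×10⁹)(3.61×10⁻⁹) / (0.248)³ = 2128 N/C.
√(1 + 3cos²51°) = √(1 + 3·0.3960) = √2.1881 ≈ 1.4792.
E ≈ 2128 × 1.479 = 3147 N/C.

E ≈ 3150 N/C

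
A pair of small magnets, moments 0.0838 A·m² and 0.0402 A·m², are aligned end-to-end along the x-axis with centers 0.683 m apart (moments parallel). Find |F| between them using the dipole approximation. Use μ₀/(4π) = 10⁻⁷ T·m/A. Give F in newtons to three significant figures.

F ≈ 9.29×10⁻⁹ N

On-axis B of dipole 1: B = (μ₀/4π)·2m₁/r³. Force on dipole 2: F = m₂·dB/dr.
dB/dr = −(μ₀/4π)·6m₁/r⁴, so |F| = (μ₀/4π)·6m₁m₂/r⁴.
F = 6(10⁻⁷)(0.0838)(0.0402)/(0.683)⁴ = 9.288×10⁻⁹ N.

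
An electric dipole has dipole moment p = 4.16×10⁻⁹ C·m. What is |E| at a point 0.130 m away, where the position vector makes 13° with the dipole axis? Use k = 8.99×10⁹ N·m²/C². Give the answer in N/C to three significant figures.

At angle θ the dipole field magnitude is E = (kp/r³)·√(1 + 3cos²θ).
kp/r³ = (8.99×10⁹)(4.16×10⁻⁹) / (0.130)³ = 1.702×10⁴ N/C.
√(1 + 3cos²13°) = √(1 + 3·0.9494) = √3.8482 ≈ 1.9617.
E ≈ 1.702×10⁴ × 1.962 = 3.339×10⁴ N/C.

E ≈ 3.34×10⁴ N/C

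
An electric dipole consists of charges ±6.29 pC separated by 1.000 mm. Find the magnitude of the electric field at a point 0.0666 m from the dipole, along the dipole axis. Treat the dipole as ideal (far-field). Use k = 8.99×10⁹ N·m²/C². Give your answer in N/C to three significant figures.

E ≈ 0.383 N/C

Dipole moment p = qd = (6.29×10⁻¹² C)(0.00100 m) = 6.29×10⁻¹⁵ C·m.
On the dipole axis E = 2kp/r³.
E = 2·(8.99×10⁹)(6.29×10⁻¹⁵) / (0.0666)³ = 0.3828 N/C.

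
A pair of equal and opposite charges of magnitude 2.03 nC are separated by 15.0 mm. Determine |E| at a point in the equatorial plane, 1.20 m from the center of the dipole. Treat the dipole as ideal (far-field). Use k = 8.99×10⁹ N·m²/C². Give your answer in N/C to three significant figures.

E ≈ 0.158 N/C

Dipole moment p = qd = (2.03×10⁻⁹ C)(0.0150 m) = 3.045×10⁻¹¹ C·m.
On the perpendicular bisector E = kp/r³ (half the axial value at the same distance).
E = (8.99×10⁹)(3.045×10⁻¹¹) / (1.20)³ = 0.1584 N/C.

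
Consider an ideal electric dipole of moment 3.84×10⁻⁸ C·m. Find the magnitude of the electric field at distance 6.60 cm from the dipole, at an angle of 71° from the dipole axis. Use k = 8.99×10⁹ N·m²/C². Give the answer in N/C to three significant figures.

E ≈ 1.38×10⁶ N/C

At angle θ the dipole field magnitude is E = (kp/r³)·√(1 + 3cos²θ).
kp/r³ = (8.99×10⁹)(3.84×10⁻⁸) / (0.0660)³ = 1.201×10⁶ N/C.
√(1 + 3cos²71°) = √(1 + 3·0.1060) = √1.3180 ≈ 1.1480.
E ≈ 1.201×10⁶ × 1.148 = 1.379×10⁶ N/C.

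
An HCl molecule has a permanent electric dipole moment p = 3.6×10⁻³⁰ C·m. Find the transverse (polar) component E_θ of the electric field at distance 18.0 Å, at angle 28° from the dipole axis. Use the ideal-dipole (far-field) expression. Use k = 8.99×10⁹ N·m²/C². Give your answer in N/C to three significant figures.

For a dipole, E_θ = (kp sinθ)/r³.
kp/r³ = (8.99×10⁹)(3.60×10⁻³⁰)/(1.80×10⁻⁹)³ = 5.549×10⁶ N/C.
E_θ = 5.549×10⁶·sin28° = 2.605×10⁶ N/C.

E_θ ≈ 2.61×10⁶ N/C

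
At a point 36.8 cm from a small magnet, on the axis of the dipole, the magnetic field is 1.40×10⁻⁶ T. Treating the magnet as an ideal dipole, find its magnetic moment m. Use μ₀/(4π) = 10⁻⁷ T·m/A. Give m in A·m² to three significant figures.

m ≈ 0.349 A·m²

On axis B = (μ₀/4π)·2m/r³, so m = Br³·4π/(μ₀·2).
m = (1.40×10⁻⁶)·(0.368)³ / (2·10⁻⁷) = 0.3489 A·m².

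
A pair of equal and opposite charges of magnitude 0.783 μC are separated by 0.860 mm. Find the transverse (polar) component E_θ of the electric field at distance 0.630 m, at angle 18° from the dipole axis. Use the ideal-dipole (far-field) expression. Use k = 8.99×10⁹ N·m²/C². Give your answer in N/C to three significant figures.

E_θ ≈ 7.48 N/C

Dipole moment p = qd = (7.83×10⁻⁷ C)(8.60×10⁻⁴ m) = 6.734×10⁻¹⁰ C·m.
For a dipole, E_θ = (kp sinθ)/r³.
kp/r³ = (8.99×10⁹)(6.734×10⁻¹⁰)/(0.630)³ = 24.21 N/C.
E_θ = 24.21·sin18° = 7.482 N/C.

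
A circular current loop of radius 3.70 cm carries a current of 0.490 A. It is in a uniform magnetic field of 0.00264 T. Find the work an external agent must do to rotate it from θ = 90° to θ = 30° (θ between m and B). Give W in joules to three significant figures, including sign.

W ≈ -4.82×10⁻⁶ J

Magnetic moment m = IA = Iπa² = (0.490)·π·(0.0370)² = 0.002107 A·m².
W_ext = ΔU = −mB cosθ₂ + mB cosθ₁ = mB(cosθ₁ − cosθ₂).
W = (0.002107)(0.00264)·(cos90° − cos30°) = (5.562×10⁻⁶)·(-0.8660) = -4.817×10⁻⁶ J.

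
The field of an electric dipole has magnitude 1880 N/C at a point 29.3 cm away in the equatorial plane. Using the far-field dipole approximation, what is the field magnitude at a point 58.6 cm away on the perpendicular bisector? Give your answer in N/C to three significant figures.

Dipole fields scale as 1/r³ in the far field; the geometry is the same at both points.
E₂ = E₁ · (r₁/r₂)³ = 1880 · (29.3/58.6)³.
(r₁/r₂)³ = (0.5)³ = 0.125.
E₂ ≈ 235.0 N/C.

E ≈ 235 N/C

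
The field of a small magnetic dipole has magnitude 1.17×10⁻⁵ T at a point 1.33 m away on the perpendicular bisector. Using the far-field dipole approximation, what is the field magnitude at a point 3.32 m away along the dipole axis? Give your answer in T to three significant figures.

B ≈ 1.50×10⁻⁶ T

Dipole fields scale as 1/r³ in the far field.
The axial field is twice the equatorial field at the same r, so the geometry factor is 2/1.
B₂ = B₁ · (2/1) · (r₁/r₂)³ = 1.17×10⁻⁵ · 2 · (1.33/3.32)³.
(r₁/r₂)³ = (0.4006)³ = 0.06429.
B₂ ≈ 1.504×10⁻⁶ T.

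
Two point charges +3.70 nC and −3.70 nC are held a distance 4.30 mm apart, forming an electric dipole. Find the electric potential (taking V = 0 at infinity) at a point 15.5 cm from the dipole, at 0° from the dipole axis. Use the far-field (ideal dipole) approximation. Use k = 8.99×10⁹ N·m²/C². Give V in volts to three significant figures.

V ≈ 5.95 V

Dipole moment p = qd = (3.70×10⁻⁹ C)(0.00430 m) = 1.591×10⁻¹¹ C·m.
The dipole potential is V = kp cosθ / r².
V = (8.99×10⁹)(1.591×10⁻¹¹)·cos0° / (0.155)² = 5.953 V.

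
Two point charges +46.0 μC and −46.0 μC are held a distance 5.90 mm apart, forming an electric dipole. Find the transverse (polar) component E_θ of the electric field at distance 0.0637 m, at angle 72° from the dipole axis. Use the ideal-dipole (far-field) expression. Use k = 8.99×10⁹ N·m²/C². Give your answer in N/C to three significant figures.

Dipole moment p = qd = (4.60×10⁻⁵ C)(0.00590 m) = 2.714×10⁻⁷ C·m.
For a dipole, E_θ = (kp sinθ)/r³.
kp/r³ = (8.99×10⁹)(2.714×10⁻⁷)/(0.0637)³ = 9.440×10⁶ N/C.
E_θ = 9.440×10⁶·sin72° = 8.978×10⁶ N/C.

E_θ ≈ 8.98×10⁶ N/C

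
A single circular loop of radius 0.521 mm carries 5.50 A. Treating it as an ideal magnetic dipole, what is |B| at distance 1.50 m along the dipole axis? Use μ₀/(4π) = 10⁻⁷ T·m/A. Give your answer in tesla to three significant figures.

B ≈ 2.78×10⁻¹³ T

Magnetic moment m = IA = Iπa² = (5.50)·π·(5.21×10⁻⁴)² = 4.69×10⁻⁶ A·m².
On axis B = (μ₀/4π)·2m/r³.
B = 2·(10⁻⁷)·(4.69×10⁻⁶) / (1.50)³ = 2.779×10⁻¹³ T.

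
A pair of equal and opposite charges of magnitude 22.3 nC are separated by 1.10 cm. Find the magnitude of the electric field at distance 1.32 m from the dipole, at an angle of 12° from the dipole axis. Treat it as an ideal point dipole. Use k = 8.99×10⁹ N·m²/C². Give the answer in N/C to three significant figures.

Dipole moment p = qd = (2.23×10⁻⁸ C)(0.0110 m) = 2.453×10⁻¹⁰ C·m.
At angle θ the dipole field magnitude is E = (kp/r³)·√(1 + 3cos²θ).
kp/r³ = (8.99×10⁹)(2.453×10⁻¹⁰) / (1.32)³ = 0.9588 N/C.
√(1 + 3cos²12°) = √(1 + 3·0.9568) = √3.8703 ≈ 1.9673.
E ≈ 0.9588 × 1.967 = 1.886 N/C.

E ≈ 1.89 N/C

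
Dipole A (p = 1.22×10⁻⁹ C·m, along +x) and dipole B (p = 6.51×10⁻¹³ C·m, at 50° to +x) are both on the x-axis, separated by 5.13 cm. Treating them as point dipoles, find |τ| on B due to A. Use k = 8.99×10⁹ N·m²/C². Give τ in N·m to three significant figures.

τ ≈ 8.10×10⁻⁸ N·m

The second dipole sits on the axis of the first, so the field there is axial: E₁ = 2kp₁/r³ along +x.
E₁ = 2(8.99×10⁹)(1.22×10⁻⁹)/(0.0513)³ = 1.625×10⁵ N/C.
Torque on the second dipole: τ = p₂ E₁ sinθ.
τ = (6.51×10⁻¹³)(1.625×10⁵)·sin50° = 8.103×10⁻⁸ N·m.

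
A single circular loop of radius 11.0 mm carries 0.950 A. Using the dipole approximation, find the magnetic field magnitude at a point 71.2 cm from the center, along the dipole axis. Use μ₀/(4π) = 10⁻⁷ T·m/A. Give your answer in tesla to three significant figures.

Magnetic moment m = IA = Iπa² = (0.950)·π·(0.0110)² = 3.611×10⁻⁴ A·m².
On axis B = (μ₀/4π)·2m/r³.
B = 2·(10⁻⁷)·(3.611×10⁻⁴) / (0.712)³ = 2.001×10⁻¹⁰ T.

B ≈ 2.00×10⁻¹⁰ T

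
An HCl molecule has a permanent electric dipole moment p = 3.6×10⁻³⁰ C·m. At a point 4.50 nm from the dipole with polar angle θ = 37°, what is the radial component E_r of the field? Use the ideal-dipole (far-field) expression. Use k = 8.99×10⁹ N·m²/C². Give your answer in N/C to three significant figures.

For a dipole, E_r = (2kp cosθ)/r³.
kp/r³ = (8.99×10⁹)(3.60×10⁻³⁰)/(4.50×10⁻⁹)³ = 3.552×10⁵ N/C.
E_r = 2·3.552×10⁵·cos37° = 5.673×10⁵ N/C.

E_r ≈ 5.67×10⁵ N/C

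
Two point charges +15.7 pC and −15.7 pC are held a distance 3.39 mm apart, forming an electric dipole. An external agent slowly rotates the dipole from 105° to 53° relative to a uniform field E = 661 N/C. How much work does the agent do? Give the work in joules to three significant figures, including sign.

W ≈ -3.03×10⁻¹¹ J

Dipole moment p = qd = (1.57×10⁻¹¹ C)(0.00339 m) = 5.322×10⁻¹⁴ C·m.
W_ext = ΔU = U(θ₂) − U(θ₁) = −pE cosθ₂ − (−pE cosθ₁) = pE(cosθ₁ − cosθ₂).
W = (5.322×10⁻¹⁴)(661)·(cos105° − cos53°) = (3.518×10⁻¹¹)·(-0.8606) = -3.028×10⁻¹¹ J.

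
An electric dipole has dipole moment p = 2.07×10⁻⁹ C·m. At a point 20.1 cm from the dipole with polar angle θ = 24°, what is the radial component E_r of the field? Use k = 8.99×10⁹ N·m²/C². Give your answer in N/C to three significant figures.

E_r ≈ 4190 N/C

For a dipole, E_r = (2kp cosθ)/r³.
kp/r³ = (8.99×10⁹)(2.07×10⁻⁹)/(0.201)³ = 2292 N/C.
E_r = 2·2292·cos24° = 4187 N/C.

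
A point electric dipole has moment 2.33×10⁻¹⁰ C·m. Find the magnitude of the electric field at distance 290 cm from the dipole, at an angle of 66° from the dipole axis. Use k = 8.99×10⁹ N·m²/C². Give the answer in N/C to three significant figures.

At angle θ the dipole field magnitude is E = (kp/r³)·√(1 + 3cos²θ).
kp/r³ = (8.99×10⁹)(2.33×10⁻¹⁰) / (2.90)³ = 0.08589 N/C.
√(1 + 3cos²66°) = √(1 + 3·0.1654) = √1.4963 ≈ 1.2232.
E ≈ 0.08589 × 1.223 = 0.1051 N/C.

E ≈ 0.105 N/C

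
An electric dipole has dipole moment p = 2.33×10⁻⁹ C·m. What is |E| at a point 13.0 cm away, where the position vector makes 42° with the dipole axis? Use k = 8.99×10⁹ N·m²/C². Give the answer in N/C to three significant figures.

At angle θ the dipole field magnitude is E = (kp/r³)·√(1 + 3cos²θ).
kp/r³ = (8.99×10⁹)(2.33×10⁻⁹) / (0.130)³ = 9534 N/C.
√(1 + 3cos²42°) = √(1 + 3·0.5523) = √2.6568 ≈ 1.6300.
E ≈ 9534 × 1.630 = 1.554×10⁴ N/C.

E ≈ 1.55×10⁴ N/C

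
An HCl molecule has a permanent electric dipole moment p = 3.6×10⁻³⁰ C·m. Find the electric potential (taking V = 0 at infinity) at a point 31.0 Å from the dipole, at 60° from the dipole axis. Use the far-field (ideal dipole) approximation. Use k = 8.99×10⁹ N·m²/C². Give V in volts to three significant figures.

The dipole potential is V = kp cosθ / r².
V = (8.99×10⁹)(3.60×10⁻³⁰)·cos60° / (3.10×10⁻⁹)² = 0.001684 V.

V ≈ 0.00168 V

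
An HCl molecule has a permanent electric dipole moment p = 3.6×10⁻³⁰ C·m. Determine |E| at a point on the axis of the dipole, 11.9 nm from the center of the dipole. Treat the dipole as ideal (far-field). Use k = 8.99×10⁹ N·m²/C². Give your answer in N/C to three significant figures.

E ≈ 3.84×10⁴ N/C

On the dipole axis E = 2kp/r³.
E = 2·(8.99×10⁹)(3.60×10⁻³⁰) / (1.19×10⁻⁸)³ = 3.841×10⁴ N/C.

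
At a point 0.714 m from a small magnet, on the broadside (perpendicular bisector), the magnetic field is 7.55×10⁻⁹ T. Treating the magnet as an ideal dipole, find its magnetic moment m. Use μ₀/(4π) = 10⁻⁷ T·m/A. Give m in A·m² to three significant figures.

In the equatorial plane B = (μ₀/4π)·m/r³, so m = Br³·4π/(μ₀).
m = (7.55×10⁻⁹)·(0.714)³ / (10⁻⁷) = 0.02748 A·m².

m ≈ 0.0275 A·m²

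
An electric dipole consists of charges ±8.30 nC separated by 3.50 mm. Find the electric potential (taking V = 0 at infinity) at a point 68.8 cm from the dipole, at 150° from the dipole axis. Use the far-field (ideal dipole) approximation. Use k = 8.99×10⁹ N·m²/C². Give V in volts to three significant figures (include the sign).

Dipole moment p = qd = (8.30×10⁻⁹ C)(0.00350 m) = 2.905×10⁻¹¹ C·m.
The dipole potential is V = kp cosθ / r².
V = (8.99×10⁹)(2.905×10⁻¹¹)·cos150° / (0.688)² = -0.4778 V.

V ≈ -0.478 V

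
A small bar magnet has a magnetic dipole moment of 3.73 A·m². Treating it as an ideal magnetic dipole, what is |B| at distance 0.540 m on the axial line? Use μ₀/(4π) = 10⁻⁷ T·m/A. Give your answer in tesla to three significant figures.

B ≈ 4.74×10⁻⁶ T

On axis B = (μ₀/4π)·2m/r³.
B = 2·(10⁻⁷)·(3.73) / (0.540)³ = 4.738×10⁻⁶ T.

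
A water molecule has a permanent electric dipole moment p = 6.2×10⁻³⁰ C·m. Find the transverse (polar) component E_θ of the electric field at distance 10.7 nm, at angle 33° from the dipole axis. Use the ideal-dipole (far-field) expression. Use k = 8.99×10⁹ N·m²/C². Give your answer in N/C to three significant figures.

E_θ ≈ 2.48×10⁴ N/C

For a dipole, E_θ = (kp sinθ)/r³.
kp/r³ = (8.99×10⁹)(6.20×10⁻³⁰)/(1.07×10⁻⁸)³ = 4.550×10⁴ N/C.
E_θ = 4.550×10⁴·sin33° = 2.478×10⁴ N/C.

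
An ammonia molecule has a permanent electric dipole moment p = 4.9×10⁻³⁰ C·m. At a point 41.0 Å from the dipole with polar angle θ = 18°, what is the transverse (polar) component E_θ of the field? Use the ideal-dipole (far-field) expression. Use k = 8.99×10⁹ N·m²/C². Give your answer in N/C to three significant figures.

E_θ ≈ 1.98×10⁵ N/C

For a dipole, E_θ = (kp sinθ)/r³.
kp/r³ = (8.99×10⁹)(4.90×10⁻³⁰)/(4.10×10⁻⁹)³ = 6.392×10⁵ N/C.
E_θ = 6.392×10⁵·sin18° = 1.975×10⁵ N/C.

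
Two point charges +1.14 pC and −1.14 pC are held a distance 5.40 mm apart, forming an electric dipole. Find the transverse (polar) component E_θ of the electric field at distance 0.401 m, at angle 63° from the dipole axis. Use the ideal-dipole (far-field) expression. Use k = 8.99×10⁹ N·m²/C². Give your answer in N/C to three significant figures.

E_θ ≈ 7.65×10⁻⁴ N/C

Dipole moment p = qd = (1.14×10⁻¹² C)(0.00540 m) = 6.156×10⁻¹⁵ C·m.
For a dipole, E_θ = (kp sinθ)/r³.
kp/r³ = (8.99×10⁹)(6.156×10⁻¹⁵)/(0.401)³ = 8.583×10⁻⁴ N/C.
E_θ = 8.583×10⁻⁴·sin63° = 7.647×10⁻⁴ N/C.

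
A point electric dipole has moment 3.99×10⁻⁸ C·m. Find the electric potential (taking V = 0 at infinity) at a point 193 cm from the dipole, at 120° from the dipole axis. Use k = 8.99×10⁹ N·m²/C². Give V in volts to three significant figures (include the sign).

The dipole potential is V = kp cosθ / r².
V = (8.99×10⁹)(3.99×10⁻⁸)·cos120° / (1.93)² = -48.15 V.

V ≈ -48.1 V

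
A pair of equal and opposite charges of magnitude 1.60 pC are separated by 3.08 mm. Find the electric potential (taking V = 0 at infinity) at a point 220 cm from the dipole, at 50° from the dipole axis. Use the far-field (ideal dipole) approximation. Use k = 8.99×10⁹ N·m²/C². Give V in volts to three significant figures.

Dipole moment p = qd = (1.60×10⁻¹² C)(0.00308 m) = 4.928×10⁻¹⁵ C·m.
The dipole potential is V = kp cosθ / r².
V = (8.99×10⁹)(4.928×10⁻¹⁵)·cos50° / (2.20)² = 5.884×10⁻⁶ V.

V ≈ 5.88×10⁻⁶ V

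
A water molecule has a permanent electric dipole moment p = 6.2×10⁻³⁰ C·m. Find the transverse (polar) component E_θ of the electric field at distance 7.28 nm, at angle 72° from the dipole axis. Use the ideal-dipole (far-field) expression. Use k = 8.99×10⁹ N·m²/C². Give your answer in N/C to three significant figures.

For a dipole, E_θ = (kp sinθ)/r³.
kp/r³ = (8.99×10⁹)(6.20×10⁻³⁰)/(7.28×10⁻⁹)³ = 1.445×10⁵ N/C.
E_θ = 1.445×10⁵·sin72° = 1.374×10⁵ N/C.

E_θ ≈ 1.37×10⁵ N/C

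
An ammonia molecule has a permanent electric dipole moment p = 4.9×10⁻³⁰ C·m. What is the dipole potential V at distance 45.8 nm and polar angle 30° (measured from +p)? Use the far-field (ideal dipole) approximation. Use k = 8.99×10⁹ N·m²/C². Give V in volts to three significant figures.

The dipole potential is V = kp cosθ / r².
V = (8.99×10⁹)(4.90×10⁻³⁰)·cos30° / (4.58×10⁻⁸)² = 1.819×10⁻⁵ V.

V ≈ 1.82×10⁻⁵ V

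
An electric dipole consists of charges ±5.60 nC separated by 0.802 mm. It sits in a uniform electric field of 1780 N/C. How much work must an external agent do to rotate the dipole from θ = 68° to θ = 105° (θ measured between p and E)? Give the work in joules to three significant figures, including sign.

W ≈ 5.06×10⁻⁹ J

Dipole moment p = qd = (5.60×10⁻⁹ C)(8.02×10⁻⁴ m) = 4.491×10⁻¹² C·m.
W_ext = ΔU = U(θ₂) − U(θ₁) = −pE cosθ₂ − (−pE cosθ₁) = pE(cosθ₁ − cosθ₂).
W = (4.491×10⁻¹²)(1780)·(cos68° − cos105°) = (7.994×10⁻⁹)·(+0.6334) = 5.064×10⁻⁹ J.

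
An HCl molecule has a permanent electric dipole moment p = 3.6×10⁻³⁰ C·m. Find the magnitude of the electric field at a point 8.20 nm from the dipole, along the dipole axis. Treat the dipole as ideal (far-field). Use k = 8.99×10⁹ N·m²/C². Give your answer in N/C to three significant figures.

On the dipole axis E = 2kp/r³.
E = 2·(8.99×10⁹)(3.60×10⁻³⁰) / (8.20×10⁻⁹)³ = 1.174×10⁵ N/C.

E ≈ 1.17×10⁵ N/C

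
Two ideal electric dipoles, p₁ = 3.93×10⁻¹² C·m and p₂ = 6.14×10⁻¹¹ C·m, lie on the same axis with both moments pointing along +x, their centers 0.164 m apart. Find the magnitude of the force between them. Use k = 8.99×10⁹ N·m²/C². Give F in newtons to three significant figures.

On-axis field of dipole 1 at distance r: E = 2kp₁/r³. Force on dipole 2 is F = p₂·dE/dr (gradient along axis).
dE/dr = −6kp₁/r⁴, so |F| = 6kp₁p₂/r⁴ (attractive for aligned moments).
F = 6(8.99×10⁹)(3.93×10⁻¹²)(6.14×10⁻¹¹)/(0.164)⁴ = 1.799×10⁻⁸ N.

F ≈ 1.80×10⁻⁸ N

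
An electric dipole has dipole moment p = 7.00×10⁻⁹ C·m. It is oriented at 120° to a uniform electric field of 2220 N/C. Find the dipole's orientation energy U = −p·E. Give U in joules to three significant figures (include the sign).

U ≈ 7.77×10⁻⁶ J

U = −p·E = −pE cosθ.
U = −(7.00×10⁻⁹)(2220)·cos120° = 7.770×10⁻⁶ J.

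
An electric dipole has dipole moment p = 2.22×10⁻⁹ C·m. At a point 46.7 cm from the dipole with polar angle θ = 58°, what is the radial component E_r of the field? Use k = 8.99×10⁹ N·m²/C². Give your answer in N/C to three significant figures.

E_r ≈ 208 N/C

For a dipole, E_r = (2kp cosθ)/r³.
kp/r³ = (8.99×10⁹)(2.22×10⁻⁹)/(0.467)³ = 196.0 N/C.
E_r = 2·196.0·cos58° = 207.7 N/C.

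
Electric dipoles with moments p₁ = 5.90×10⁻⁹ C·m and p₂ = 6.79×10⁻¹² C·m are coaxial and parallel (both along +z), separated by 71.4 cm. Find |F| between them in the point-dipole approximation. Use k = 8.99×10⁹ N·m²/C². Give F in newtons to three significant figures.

F ≈ 8.31×10⁻⁹ N

On-axis field of dipole 1 at distance r: E = 2kp₁/r³. Force on dipole 2 is F = p₂·dE/dr (gradient along axis).
dE/dr = −6kp₁/r⁴, so |F| = 6kp₁p₂/r⁴ (attractive for aligned moments).
F = 6(8.99×10⁹)(5.90×10⁻⁹)(6.79×10⁻¹²)/(0.714)⁴ = 8.315×10⁻⁹ N.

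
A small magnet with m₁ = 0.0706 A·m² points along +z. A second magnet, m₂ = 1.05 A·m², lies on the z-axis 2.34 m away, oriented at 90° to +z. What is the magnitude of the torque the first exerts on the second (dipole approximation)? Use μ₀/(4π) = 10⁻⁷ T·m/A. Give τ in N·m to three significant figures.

Dipole B is on the axis of dipole A, so B₁ there is axial: B₁ = (μ₀/4π)·2m₁/r³ along +z.
B₁ = 2(10⁻⁷)(0.0706)/(2.34)³ = 1.102×10⁻⁹ T.
τ = m₂ B₁ sinθ.
τ = (1.05)(1.102×10⁻⁹)·sin90° = 1.157×10⁻⁹ N·m.

τ ≈ 1.16×10⁻⁹ N·m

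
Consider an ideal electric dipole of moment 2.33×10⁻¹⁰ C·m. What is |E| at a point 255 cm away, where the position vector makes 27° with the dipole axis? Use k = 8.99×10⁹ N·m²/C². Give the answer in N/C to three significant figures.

At angle θ the dipole field magnitude is E = (kp/r³)·√(1 + 3cos²θ).
kp/r³ = (8.99×10⁹)(2.33×10⁻¹⁰) / (2.55)³ = 0.1263 N/C.
√(1 + 3cos²27°) = √(1 + 3·0.7939) = √3.3817 ≈ 1.8389.
E ≈ 0.1263 × 1.839 = 0.2323 N/C.

E ≈ 0.232 N/C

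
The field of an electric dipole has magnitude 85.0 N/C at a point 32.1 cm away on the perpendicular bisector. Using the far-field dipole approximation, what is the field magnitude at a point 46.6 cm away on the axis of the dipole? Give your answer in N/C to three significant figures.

E ≈ 55.6 N/C

Dipole fields scale as 1/r³ in the far field.
The axial field is twice the equatorial field at the same r, so the geometry factor is 2/1.
E₂ = E₁ · (2/1) · (r₁/r₂)³ = 85.0 · 2 · (32.1/46.6)³.
(r₁/r₂)³ = (0.6888)³ = 0.3269.
E₂ ≈ 55.57 N/C.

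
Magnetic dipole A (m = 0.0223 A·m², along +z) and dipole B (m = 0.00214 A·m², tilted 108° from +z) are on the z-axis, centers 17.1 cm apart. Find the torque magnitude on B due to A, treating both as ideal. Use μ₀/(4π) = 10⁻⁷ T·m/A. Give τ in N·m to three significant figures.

τ ≈ 1.82×10⁻⁹ N·m

Dipole B is on the axis of dipole A, so B₁ there is axial: B₁ = (μ₀/4π)·2m₁/r³ along +z.
B₁ = 2(10⁻⁷)(0.0223)/(0.171)³ = 8.920×10⁻⁷ T.
τ = m₂ B₁ sinθ.
τ = (0.00214)(8.920×10⁻⁷)·sin108° = 1.815×10⁻⁹ N·m.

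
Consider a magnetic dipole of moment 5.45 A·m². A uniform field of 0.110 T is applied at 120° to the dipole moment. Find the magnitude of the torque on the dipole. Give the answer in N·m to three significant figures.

Torque on a magnetic dipole: τ = mB sinθ.
τ = (5.45)(0.110)·sin120° = 0.5192 N·m.

τ ≈ 0.519 N·m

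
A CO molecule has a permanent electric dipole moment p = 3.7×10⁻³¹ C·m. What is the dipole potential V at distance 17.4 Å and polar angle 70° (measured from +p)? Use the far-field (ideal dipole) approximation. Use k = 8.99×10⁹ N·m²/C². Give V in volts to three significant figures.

The dipole potential is V = kp cosθ / r².
V = (8.99×10⁹)(3.70×10⁻³¹)·cos70° / (1.74×10⁻⁹)² = 3.758×10⁻⁴ V.

V ≈ 3.76×10⁻⁴ V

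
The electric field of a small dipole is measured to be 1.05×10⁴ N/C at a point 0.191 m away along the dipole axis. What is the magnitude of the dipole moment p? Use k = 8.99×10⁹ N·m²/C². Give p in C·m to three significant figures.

On axis E = 2kp/r³, so p = Er³/(2k).
p = (1.05×10⁴)·(0.191)³ / (2·8.99×10⁹) = 4.069×10⁻⁹ C·m.

p ≈ 4.07×10⁻⁹ C·m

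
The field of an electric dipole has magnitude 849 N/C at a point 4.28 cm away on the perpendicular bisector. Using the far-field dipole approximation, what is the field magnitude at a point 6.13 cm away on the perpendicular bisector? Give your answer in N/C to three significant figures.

Dipole fields scale as 1/r³ in the far field; the geometry is the same at both points.
E₂ = E₁ · (r₁/r₂)³ = 849 · (4.28/6.13)³.
(r₁/r₂)³ = (0.6982)³ = 0.3404.
E₂ ≈ 289.0 N/C.

E ≈ 289 N/C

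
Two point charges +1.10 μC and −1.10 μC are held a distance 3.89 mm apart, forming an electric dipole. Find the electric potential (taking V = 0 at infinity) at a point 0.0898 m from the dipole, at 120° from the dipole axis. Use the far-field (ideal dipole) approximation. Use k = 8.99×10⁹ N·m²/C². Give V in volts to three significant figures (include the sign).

V ≈ -2390 V

Dipole moment p = qd = (1.10×10⁻⁶ C)(0.00389 m) = 4.279×10⁻⁹ C·m.
The dipole potential is V = kp cosθ / r².
V = (8.99×10⁹)(4.279×10⁻⁹)·cos120° / (0.0898)² = -2385 V.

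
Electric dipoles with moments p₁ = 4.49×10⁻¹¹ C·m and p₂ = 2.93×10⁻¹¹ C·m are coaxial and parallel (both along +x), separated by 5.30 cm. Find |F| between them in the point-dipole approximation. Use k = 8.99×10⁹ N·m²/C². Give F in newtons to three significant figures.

F ≈ 8.99×10⁻⁶ N

On-axis field of dipole 1 at distance r: E = 2kp₁/r³. Force on dipole 2 is F = p₂·dE/dr (gradient along axis).
dE/dr = −6kp₁/r⁴, so |F| = 6kp₁p₂/r⁴ (attractive for aligned moments).
F = 6(8.99×10⁹)(4.49×10⁻¹¹)(2.93×10⁻¹¹)/(0.0530)⁴ = 8.993×10⁻⁶ N.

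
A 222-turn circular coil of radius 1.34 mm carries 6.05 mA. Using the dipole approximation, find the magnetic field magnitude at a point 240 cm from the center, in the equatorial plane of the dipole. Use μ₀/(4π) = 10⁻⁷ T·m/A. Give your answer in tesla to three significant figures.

B ≈ 5.48×10⁻¹⁴ T

m = NIA = NIπa² = 222·(0.00605)·π·(0.00134)² = 7.576×10⁻⁶ A·m².
In the equatorial plane B = (μ₀/4π)·m/r³ (half the axial value).
B = (10⁻⁷)·(7.576×10⁻⁶) / (2.40)³ = 5.480×10⁻¹⁴ T.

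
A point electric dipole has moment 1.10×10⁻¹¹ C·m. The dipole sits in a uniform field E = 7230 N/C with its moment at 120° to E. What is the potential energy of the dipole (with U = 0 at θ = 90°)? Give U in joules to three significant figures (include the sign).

U ≈ 3.98×10⁻⁸ J

U = −p·E = −pE cosθ.
U = −(1.10×10⁻¹¹)(7230)·cos120° = 3.976×10⁻⁸ J.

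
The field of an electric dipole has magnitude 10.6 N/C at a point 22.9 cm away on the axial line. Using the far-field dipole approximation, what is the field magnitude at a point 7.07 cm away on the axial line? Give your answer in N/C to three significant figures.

Dipole fields scale as 1/r³ in the far field; the geometry is the same at both points.
E₂ = E₁ · (r₁/r₂)³ = 10.6 · (22.9/7.07)³.
(r₁/r₂)³ = (3.239)³ = 33.98.
E₂ ≈ 360.2 N/C.

E ≈ 360 N/C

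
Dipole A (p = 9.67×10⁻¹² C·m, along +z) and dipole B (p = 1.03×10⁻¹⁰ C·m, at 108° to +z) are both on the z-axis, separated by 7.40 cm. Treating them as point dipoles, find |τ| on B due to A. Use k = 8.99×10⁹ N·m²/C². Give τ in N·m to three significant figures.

τ ≈ 4.20×10⁻⁸ N·m

The second dipole sits on the axis of the first, so the field there is axial: E₁ = 2kp₁/r³ along +z.
E₁ = 2(8.99×10⁹)(9.67×10⁻¹²)/(0.0740)³ = 429.1 N/C.
Torque on the second dipole: τ = p₂ E₁ sinθ.
τ = (1.03×10⁻¹⁰)(429.1)·sin108° = 4.203×10⁻⁸ N·m.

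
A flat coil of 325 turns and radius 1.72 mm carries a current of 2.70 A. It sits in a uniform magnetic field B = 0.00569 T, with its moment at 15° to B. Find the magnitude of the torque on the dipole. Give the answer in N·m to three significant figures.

m = NIA = NIπa² = 325·(2.70)·π·(0.00172)² = 0.008156 A·m².
Torque on a magnetic dipole: τ = mB sinθ.
τ = (0.008156)(0.00569)·sin15° = 1.201×10⁻⁵ N·m.

τ ≈ 1.20×10⁻⁵ N·m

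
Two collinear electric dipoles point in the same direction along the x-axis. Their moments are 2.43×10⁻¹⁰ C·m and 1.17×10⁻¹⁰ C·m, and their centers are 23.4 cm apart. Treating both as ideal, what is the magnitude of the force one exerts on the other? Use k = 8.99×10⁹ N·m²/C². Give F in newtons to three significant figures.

F ≈ 5.11×10⁻⁷ N

On-axis field of dipole 1 at distance r: E = 2kp₁/r³. Force on dipole 2 is F = p₂·dE/dr (gradient along axis).
dE/dr = −6kp₁/r⁴, so |F| = 6kp₁p₂/r⁴ (attractive for aligned moments).
F = 6(8.99×10⁹)(2.43×10⁻¹⁰)(1.17×10⁻¹⁰)/(0.234)⁴ = 5.115×10⁻⁷ N.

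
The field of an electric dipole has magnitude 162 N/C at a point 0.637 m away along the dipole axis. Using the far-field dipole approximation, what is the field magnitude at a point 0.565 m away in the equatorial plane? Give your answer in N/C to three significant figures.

Dipole fields scale as 1/r³ in the far field.
The axial field is twice the equatorial field at the same r, so the geometry factor is 1/2.
E₂ = E₁ · (1/2) · (r₁/r₂)³ = 162 · 0.5 · (0.637/0.565)³.
(r₁/r₂)³ = (1.127)³ = 1.433.
E₂ ≈ 116.1 N/C.

E ≈ 116 N/C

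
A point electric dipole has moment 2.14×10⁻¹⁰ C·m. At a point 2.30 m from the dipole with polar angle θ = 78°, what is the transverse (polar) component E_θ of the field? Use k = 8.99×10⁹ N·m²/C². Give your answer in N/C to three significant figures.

E_θ ≈ 0.155 N/C

For a dipole, E_θ = (kp sinθ)/r³.
kp/r³ = (8.99×10⁹)(2.14×10⁻¹⁰)/(2.30)³ = 0.1581 N/C.
E_θ = 0.1581·sin78° = 0.1547 N/C.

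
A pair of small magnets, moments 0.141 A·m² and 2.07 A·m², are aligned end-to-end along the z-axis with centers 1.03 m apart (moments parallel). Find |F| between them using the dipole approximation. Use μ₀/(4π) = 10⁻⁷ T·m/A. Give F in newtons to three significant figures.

On-axis B of dipole 1: B = (μ₀/4π)·2m₁/r³. Force on dipole 2: F = m₂·dB/dr.
dB/dr = −(μ₀/4π)·6m₁/r⁴, so |F| = (μ₀/4π)·6m₁m₂/r⁴.
F = 6(10⁻⁷)(0.141)(2.07)/(1.03)⁴ = 1.556×10⁻⁷ N.

F ≈ 1.56×10⁻⁷ N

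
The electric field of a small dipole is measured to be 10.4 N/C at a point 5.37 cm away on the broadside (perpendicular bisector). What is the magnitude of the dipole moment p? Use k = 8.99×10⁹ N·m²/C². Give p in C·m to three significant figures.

In the equatorial plane E = kp/r³, so p = Er³/(k).
p = (10.4)·(0.0537)³ / (8.99×10⁹) = 1.791×10⁻¹³ C·m.

p ≈ 1.79×10⁻¹³ C·m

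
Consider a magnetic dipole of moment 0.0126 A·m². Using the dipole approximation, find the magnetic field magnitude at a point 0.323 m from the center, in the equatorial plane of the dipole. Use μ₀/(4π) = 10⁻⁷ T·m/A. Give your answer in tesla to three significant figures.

In the equatorial plane B = (μ₀/4π)·m/r³ (half the axial value).
B = (10⁻⁷)·(0.0126) / (0.323)³ = 3.739×10⁻⁸ T.

B ≈ 3.74×10⁻⁸ T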